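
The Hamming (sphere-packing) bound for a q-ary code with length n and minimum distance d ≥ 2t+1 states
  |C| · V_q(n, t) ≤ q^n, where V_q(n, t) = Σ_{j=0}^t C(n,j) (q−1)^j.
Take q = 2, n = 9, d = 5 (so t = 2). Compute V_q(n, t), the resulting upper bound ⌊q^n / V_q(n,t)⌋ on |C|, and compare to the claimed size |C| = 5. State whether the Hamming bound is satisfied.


V_q(n, t) = 46, q^n = 512, Hamming bound = 11, |C| = 5 ≤ bound (satisfied).

Step 1: Compute V_q(n, t) = Σ_{j=0}^2 C(n, j) (q−1)^j.
  j = 0: C(9,0)·(1)^0 = 1·1 = 1.
  j = 1: C(9,1)·(1)^1 = 9·1 = 9.
  j = 2: C(9,2)·(1)^2 = 36·1 = 36.
  V_q(n, t) = 1 + 9 + 36 = 46.
Step 2: q^n = 2^9 = 512.
Step 3: Hamming bound ⌊q^n / V_q(n,t)⌋ = ⌊512/46⌋ = 11.
Step 4: Compare |C| = 5 to 11: satisfied.
The claimed |C| lies below the Hamming bound.


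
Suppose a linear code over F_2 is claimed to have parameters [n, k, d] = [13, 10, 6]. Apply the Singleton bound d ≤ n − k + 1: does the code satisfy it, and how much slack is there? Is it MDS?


Singleton RHS = n − k + 1 = 4, slack = -2, bound violated (no such code; not MDS).

Singleton bound: d ≤ n − k + 1.
Here n = 13, k = 10, so n − k + 1 = 4.
Given d = 6, check d ≤ 4: NO.
Slack = (n − k + 1) − d = -2.
The slack is negative: d = 6 exceeds n − k + 1 = 4 by 2, so the Singleton bound is violated and no linear [13, 10, 6]_2 code can exist. In particular it is not MDS (MDS requires d = n − k + 1 exactly).
Description: the claimed parameters are [13, 10, 6]_2; such a code would be impossible (violates the Singleton bound).


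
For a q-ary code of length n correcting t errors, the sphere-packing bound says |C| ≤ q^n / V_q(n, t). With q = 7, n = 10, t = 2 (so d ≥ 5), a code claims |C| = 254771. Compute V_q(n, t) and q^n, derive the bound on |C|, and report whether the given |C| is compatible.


V_q(n, t) = 1681, q^n = 282475249, Hamming bound = 168040, |C| = 254771 > bound (violated).

Step 1: Compute V_q(n, t) = Σ_{j=0}^2 C(n, j) (q−1)^j.
  j = 0: C(10,0)·(6)^0 = 1·1 = 1.
  j = 1: C(10,1)·(6)^1 = 10·6 = 60.
  j = 2: C(10,2)·(6)^2 = 45·36 = 1620.
  V_q(n, t) = 1 + 60 + 1620 = 1681.
Step 2: q^n = 7^10 = 282475249.
Step 3: Hamming bound ⌊q^n / V_q(n,t)⌋ = ⌊282475249/1681⌋ = 168040.
Step 4: Compare |C| = 254771 to 168040: violated.
The claimed |C| lies above the Hamming bound, so no 7-ary code of length 10 with d ≥ 5 can have 254771 codewords.


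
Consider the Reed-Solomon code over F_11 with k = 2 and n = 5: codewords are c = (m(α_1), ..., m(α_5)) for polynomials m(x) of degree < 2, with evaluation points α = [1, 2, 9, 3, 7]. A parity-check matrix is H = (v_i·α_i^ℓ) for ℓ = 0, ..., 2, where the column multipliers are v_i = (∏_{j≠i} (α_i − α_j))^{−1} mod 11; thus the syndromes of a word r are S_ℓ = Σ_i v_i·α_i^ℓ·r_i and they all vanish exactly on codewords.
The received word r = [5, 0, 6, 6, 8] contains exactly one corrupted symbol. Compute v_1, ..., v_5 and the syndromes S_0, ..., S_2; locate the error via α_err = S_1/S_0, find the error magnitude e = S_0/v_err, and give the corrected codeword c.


S = (8, 6, 10), error at position 3, error magnitude e = 8, c = [5, 0, 9, 6, 8].

Step 1: column multipliers v_i = (∏_{j≠i}(α_i − α_j))^{−1} mod 11.
  i = 1 (α = 1): (1−2)(1−9)(1−3)(1−7) = (−1)·(−8)·(−2)·(−6) = 96 ≡ 8, so v_1 = 8^{−1} = 7 (mod 11).
  i = 2 (α = 2): (2−1)(2−9)(2−3)(2−7) = 1·(−7)·(−1)·(−5) = −35 ≡ 9, so v_2 = 9^{−1} = 5 (mod 11).
  i = 3 (α = 9): (9−1)(9−2)(9−3)(9−7) = 8·7·6·2 = 672 ≡ 1, so v_3 = 1^{−1} = 1 (mod 11).
  i = 4 (α = 3): (3−1)(3−2)(3−9)(3−7) = 2·1·(−6)·(−4) = 48 ≡ 4, so v_4 = 4^{−1} = 3 (mod 11).
  i = 5 (α = 7): (7−1)(7−2)(7−9)(7−3) = 6·5·(−2)·4 = −240 ≡ 2, so v_5 = 2^{−1} = 6 (mod 11).
  v = [7, 5, 1, 3, 6].
Step 2: syndromes of r = [5, 0, 6, 6, 8] (all sums mod 11).
  S_0 = Σ v_i r_i = 7·5 + 5·0 + 1·6 + 3·6 + 6·8 = 107 ≡ 8.
  S_1 = Σ v_i α_i r_i = 7·1·5 + 5·2·0 + 1·9·6 + 3·3·6 + 6·7·8 = 479 ≡ 6.
  α_i^2 mod 11 = [1, 4, 4, 9, 5].
  S_2 = Σ v_i α_i^2 r_i = 7·1·5 + 5·4·0 + 1·4·6 + 3·9·6 + 6·5·8 = 461 ≡ 10.
  S = (8, 6, 10) ≠ 0, so r is not a codeword (an error is present).
Step 3: locate the error. For a single error e at position i, S_ℓ = v_i·e·α_i^ℓ, so α_err = S_1/S_0.
  S_0^{−1} = 8^{−1} = 7 (mod 11), so α_err = 6·7 = 42 ≡ 9 = α_3. Error position i = 3.
  Consistency check: S_2/S_1 = 10·2 = 20 ≡ 9 = α_err ✓ (single-error assumption holds).
Step 4: error magnitude e = S_0/v_3 = S_0·∏_{j≠3}(α_3 − α_j) = 8·1 = 8 ≡ 8 (mod 11).
Step 5: correct position 3: c_3 = r_3 − e = 6 − 8 ≡ 9 (mod 11). Hence c = [5, 0, 9, 6, 8].
  Check: interpolating c through the α_i gives m(x) = 10 + 6·x (degree < 2) with m(α_i) = c_i for every i, so c is indeed a codeword.


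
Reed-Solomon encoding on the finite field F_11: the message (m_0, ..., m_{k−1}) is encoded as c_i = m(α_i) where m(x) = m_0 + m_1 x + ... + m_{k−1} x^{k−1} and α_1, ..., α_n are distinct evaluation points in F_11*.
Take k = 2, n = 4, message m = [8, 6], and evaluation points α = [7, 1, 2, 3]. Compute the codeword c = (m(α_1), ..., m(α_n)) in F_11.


c = [6, 3, 9, 4]

Message polynomial: m(x) = 8 + 6·x (mod 11).
For each evaluation point α_i, compute m(α_i) mod 11:
  α_1 = 7: Horner steps 6 → 6, so m(7) = 6.
  α_2 = 1: Horner steps 6 → 3, so m(1) = 3.
  α_3 = 2: Horner steps 6 → 9, so m(2) = 9.
  α_4 = 3: Horner steps 6 → 4, so m(3) = 4.
Codeword c = [6, 3, 9, 4] ∈ F_11^4.


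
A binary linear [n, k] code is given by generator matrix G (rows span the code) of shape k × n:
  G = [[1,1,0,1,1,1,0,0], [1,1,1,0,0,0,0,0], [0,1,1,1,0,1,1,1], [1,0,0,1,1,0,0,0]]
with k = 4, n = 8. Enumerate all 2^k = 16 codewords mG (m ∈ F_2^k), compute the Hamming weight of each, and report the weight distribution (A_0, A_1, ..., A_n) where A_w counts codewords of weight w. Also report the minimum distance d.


Weight distribution: A_0 = 1, A_2 = 1, A_3 = 3, A_4 = 5, A_5 = 4, A_6 = 1, A_7 = 1. Minimum distance d = 2.

Enumerate all 2^4 = 16 messages m ∈ F_2^4.
For each, compute codeword c = mG in F_2^8, then tally its weight.
  m = 0000 → c = 00000000, weight = 0.
  m = 1000 → c = 11011100, weight = 5.
  m = 0100 → c = 11100000, weight = 3.
  m = 1100 → c = 00111100, weight = 4.
  m = 0010 → c = 01110111, weight = 6.
  m = 1010 → c = 10101011, weight = 5.
  m = 0110 → c = 10010111, weight = 5.
  m = 1110 → c = 01001011, weight = 4.
  m = 0001 → c = 10011000, weight = 3.
  m = 1001 → c = 01000100, weight = 2.
  m = 0101 → c = 01111000, weight = 4.
  m = 1101 → c = 10100100, weight = 3.
  m = 0011 → c = 11101111, weight = 7.
  m = 1011 → c = 00110011, weight = 4.
  m = 0111 → c = 00001111, weight = 4.
  m = 1111 → c = 11010011, weight = 5.
Tally weights:
  weight 0: 1 codewords.
  weight 2: 1 codewords.
  weight 3: 3 codewords.
  weight 4: 5 codewords.
  weight 5: 4 codewords.
  weight 6: 1 codewords.
  weight 7: 1 codewords.
Minimum distance d = smallest w > 0 with A_w > 0 = 2.
Sanity: Σ A_w = 16 = 2^4 = 16 ✓.


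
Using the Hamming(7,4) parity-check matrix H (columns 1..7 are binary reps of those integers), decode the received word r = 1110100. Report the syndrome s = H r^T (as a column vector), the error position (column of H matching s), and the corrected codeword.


s = (1, 0, 1)^T, error position = 5, corrected codeword c = 1110000

Compute s = H r^T mod 2 one row at a time:
  s_1 = 0 + 1 + 0 + 0 = 1 ≡ 1 (mod 2).
  s_2 = 1 + 1 + 0 + 0 = 2 ≡ 0 (mod 2).
  s_3 = 1 + 1 + 1 + 0 = 3 ≡ 1 (mod 2).
s = (1, 0, 1)^T — this equals column 5 of H (binary 101), so error is at position 5.
Correct: flip bit 5 of r = 1110100 to get c = 1110000.


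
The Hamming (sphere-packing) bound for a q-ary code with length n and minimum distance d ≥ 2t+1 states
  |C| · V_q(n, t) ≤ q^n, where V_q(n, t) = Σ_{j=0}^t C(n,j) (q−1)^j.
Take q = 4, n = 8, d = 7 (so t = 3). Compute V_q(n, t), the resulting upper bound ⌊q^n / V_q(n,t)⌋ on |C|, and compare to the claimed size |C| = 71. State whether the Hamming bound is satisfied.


V_q(n, t) = 1789, q^n = 65536, Hamming bound = 36, |C| = 71 > bound (violated).

Step 1: Compute V_q(n, t) = Σ_{j=0}^3 C(n, j) (q−1)^j.
  j = 0: C(8,0)·(3)^0 = 1·1 = 1.
  j = 1: C(8,1)·(3)^1 = 8·3 = 24.
  j = 2: C(8,2)·(3)^2 = 28·9 = 252.
  j = 3: C(8,3)·(3)^3 = 56·27 = 1512.
  V_q(n, t) = 1 + 24 + 252 + 1512 = 1789.
Step 2: q^n = 4^8 = 65536.
Step 3: Hamming bound ⌊q^n / V_q(n,t)⌋ = ⌊65536/1789⌋ = 36.
Step 4: Compare |C| = 71 to 36: violated.
The claimed |C| lies above the Hamming bound, so no 4-ary code of length 8 with d ≥ 7 can have 71 codewords.


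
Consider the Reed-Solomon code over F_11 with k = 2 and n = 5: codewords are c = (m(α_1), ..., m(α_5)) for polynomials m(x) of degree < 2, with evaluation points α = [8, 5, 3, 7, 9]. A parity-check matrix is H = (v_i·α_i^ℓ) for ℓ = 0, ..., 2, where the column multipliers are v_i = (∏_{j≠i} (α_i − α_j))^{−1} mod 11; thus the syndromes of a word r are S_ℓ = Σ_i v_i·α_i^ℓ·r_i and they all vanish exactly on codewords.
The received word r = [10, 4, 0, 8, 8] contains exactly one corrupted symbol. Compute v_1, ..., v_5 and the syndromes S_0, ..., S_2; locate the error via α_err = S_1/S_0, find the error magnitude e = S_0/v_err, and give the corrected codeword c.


S = (10, 2, 7), error at position 5, error magnitude e = 7, c = [10, 4, 0, 8, 1].

Step 1: column multipliers v_i = (∏_{j≠i}(α_i − α_j))^{−1} mod 11.
  i = 1 (α = 8): (8−5)(8−3)(8−7)(8−9) = 3·5·1·(−1) = −15 ≡ 7, so v_1 = 7^{−1} = 8 (mod 11).
  i = 2 (α = 5): (5−8)(5−3)(5−7)(5−9) = (−3)·2·(−2)·(−4) = −48 ≡ 7, so v_2 = 7^{−1} = 8 (mod 11).
  i = 3 (α = 3): (3−8)(3−5)(3−7)(3−9) = (−5)·(−2)·(−4)·(−6) = 240 ≡ 9, so v_3 = 9^{−1} = 5 (mod 11).
  i = 4 (α = 7): (7−8)(7−5)(7−3)(7−9) = (−1)·2·4·(−2) = 16 ≡ 5, so v_4 = 5^{−1} = 9 (mod 11).
  i = 5 (α = 9): (9−8)(9−5)(9−3)(9−7) = 1·4·6·2 = 48 ≡ 4, so v_5 = 4^{−1} = 3 (mod 11).
  v = [8, 8, 5, 9, 3].
Step 2: syndromes of r = [10, 4, 0, 8, 8] (all sums mod 11).
  S_0 = Σ v_i r_i = 8·10 + 8·4 + 5·0 + 9·8 + 3·8 = 208 ≡ 10.
  S_1 = Σ v_i α_i r_i = 8·8·10 + 8·5·4 + 5·3·0 + 9·7·8 + 3·9·8 = 1520 ≡ 2.
  α_i^2 mod 11 = [9, 3, 9, 5, 4].
  S_2 = Σ v_i α_i^2 r_i = 8·9·10 + 8·3·4 + 5·9·0 + 9·5·8 + 3·4·8 = 1272 ≡ 7.
  S = (10, 2, 7) ≠ 0, so r is not a codeword (an error is present).
Step 3: locate the error. For a single error e at position i, S_ℓ = v_i·e·α_i^ℓ, so α_err = S_1/S_0.
  S_0^{−1} = 10^{−1} = 10 (mod 11), so α_err = 2·10 = 20 ≡ 9 = α_5. Error position i = 5.
  Consistency check: S_2/S_1 = 7·6 = 42 ≡ 9 = α_err ✓ (single-error assumption holds).
Step 4: error magnitude e = S_0/v_5 = S_0·∏_{j≠5}(α_5 − α_j) = 10·4 = 40 ≡ 7 (mod 11).
Step 5: correct position 5: c_5 = r_5 − e = 8 − 7 ≡ 1 (mod 11). Hence c = [10, 4, 0, 8, 1].
  Check: interpolating c through the α_i gives m(x) = 5 + 2·x (degree < 2) with m(α_i) = c_i for every i, so c is indeed a codeword.


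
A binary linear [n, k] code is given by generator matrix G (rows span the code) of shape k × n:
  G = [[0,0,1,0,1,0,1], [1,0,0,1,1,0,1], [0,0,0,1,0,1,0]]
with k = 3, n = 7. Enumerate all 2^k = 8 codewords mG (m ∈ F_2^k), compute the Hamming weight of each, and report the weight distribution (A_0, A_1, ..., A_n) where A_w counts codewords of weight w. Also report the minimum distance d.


Weight distribution: A_0 = 1, A_2 = 1, A_3 = 3, A_4 = 2, A_5 = 1. Minimum distance d = 2.

Enumerate all 2^3 = 8 messages m ∈ F_2^3.
For each, compute codeword c = mG in F_2^7, then tally its weight.
  m = 000 → c = 0000000, weight = 0.
  m = 100 → c = 0010101, weight = 3.
  m = 010 → c = 1001101, weight = 4.
  m = 110 → c = 1011000, weight = 3.
  m = 001 → c = 0001010, weight = 2.
  m = 101 → c = 0011111, weight = 5.
  m = 011 → c = 1000111, weight = 4.
  m = 111 → c = 1010010, weight = 3.
Tally weights:
  weight 0: 1 codewords.
  weight 2: 1 codewords.
  weight 3: 3 codewords.
  weight 4: 2 codewords.
  weight 5: 1 codewords.
Minimum distance d = smallest w > 0 with A_w > 0 = 2.
Sanity: Σ A_w = 8 = 2^3 = 8 ✓.


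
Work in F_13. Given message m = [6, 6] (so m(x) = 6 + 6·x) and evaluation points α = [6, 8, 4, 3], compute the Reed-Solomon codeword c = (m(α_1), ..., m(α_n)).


c = [3, 2, 4, 11]

Message polynomial: m(x) = 6 + 6·x (mod 13).
For each evaluation point α_i, compute m(α_i) mod 13:
  α_1 = 6: Horner steps 6 → 3, so m(6) = 3.
  α_2 = 8: Horner steps 6 → 2, so m(8) = 2.
  α_3 = 4: Horner steps 6 → 4, so m(4) = 4.
  α_4 = 3: Horner steps 6 → 11, so m(3) = 11.
Codeword c = [3, 2, 4, 11] ∈ F_13^4.


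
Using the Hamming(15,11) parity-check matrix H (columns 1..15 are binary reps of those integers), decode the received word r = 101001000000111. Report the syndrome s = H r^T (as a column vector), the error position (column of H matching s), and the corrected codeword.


s = (1, 0, 0, 0)^T, error position = 8, corrected codeword c = 101001010000111

Compute s = H r^T mod 2 one row at a time:
  s_1 = 0 + 0 + 0 + 0 + 0 + 1 + 1 + 1 = 3 ≡ 1 (mod 2).
  s_2 = 0 + 0 + 1 + 0 + 0 + 1 + 1 + 1 = 4 ≡ 0 (mod 2).
  s_3 = 0 + 1 + 1 + 0 + 0 + 0 + 1 + 1 = 4 ≡ 0 (mod 2).
  s_4 = 1 + 1 + 0 + 0 + 0 + 0 + 1 + 1 = 4 ≡ 0 (mod 2).
s = (1, 0, 0, 0)^T — this equals column 8 of H (binary 1000), so error is at position 8.
Correct: flip bit 8 of r = 101001000000111 to get c = 101001010000111.


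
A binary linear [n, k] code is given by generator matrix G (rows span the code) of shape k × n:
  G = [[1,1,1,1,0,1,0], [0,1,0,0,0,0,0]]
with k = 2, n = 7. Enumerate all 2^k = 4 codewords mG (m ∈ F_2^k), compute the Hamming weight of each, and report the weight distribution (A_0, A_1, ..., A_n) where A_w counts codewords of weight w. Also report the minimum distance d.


Weight distribution: A_0 = 1, A_1 = 1, A_4 = 1, A_5 = 1. Minimum distance d = 1.

Enumerate all 2^2 = 4 messages m ∈ F_2^2.
For each, compute codeword c = mG in F_2^7, then tally its weight.
  m = 00 → c = 0000000, weight = 0.
  m = 10 → c = 1111010, weight = 5.
  m = 01 → c = 0100000, weight = 1.
  m = 11 → c = 1011010, weight = 4.
Tally weights:
  weight 0: 1 codewords.
  weight 1: 1 codewords.
  weight 4: 1 codewords.
  weight 5: 1 codewords.
Minimum distance d = smallest w > 0 with A_w > 0 = 1.
Sanity: Σ A_w = 4 = 2^2 = 4 ✓.


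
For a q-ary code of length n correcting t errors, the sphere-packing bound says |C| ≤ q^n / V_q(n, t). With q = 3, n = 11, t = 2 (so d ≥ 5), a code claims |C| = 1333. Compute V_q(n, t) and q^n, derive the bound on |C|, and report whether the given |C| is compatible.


V_q(n, t) = 243, q^n = 177147, Hamming bound = 729, |C| = 1333 > bound (violated).

Step 1: Compute V_q(n, t) = Σ_{j=0}^2 C(n, j) (q−1)^j.
  j = 0: C(11,0)·(2)^0 = 1·1 = 1.
  j = 1: C(11,1)·(2)^1 = 11·2 = 22.
  j = 2: C(11,2)·(2)^2 = 55·4 = 220.
  V_q(n, t) = 1 + 22 + 220 = 243.
Step 2: q^n = 3^11 = 177147.
Step 3: Hamming bound ⌊q^n / V_q(n,t)⌋ = ⌊177147/243⌋ = 729.
Step 4: Compare |C| = 1333 to 729: violated.
The claimed |C| lies above the Hamming bound, so no 3-ary code of length 11 with d ≥ 5 can have 1333 codewords.


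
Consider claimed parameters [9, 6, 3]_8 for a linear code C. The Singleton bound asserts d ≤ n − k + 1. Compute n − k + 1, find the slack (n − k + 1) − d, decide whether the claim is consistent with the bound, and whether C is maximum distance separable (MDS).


Singleton RHS = n − k + 1 = 4, slack = 1, bound satisfied, not MDS.

Singleton bound: d ≤ n − k + 1.
Here n = 9, k = 6, so n − k + 1 = 4.
Given d = 3, check d ≤ 4: YES.
Slack = (n − k + 1) − d = 1.
The code is NOT MDS (slack = 1 > 0).
Description: the claimed parameters are [9, 6, 3]_8; such a code would be non-MDS.


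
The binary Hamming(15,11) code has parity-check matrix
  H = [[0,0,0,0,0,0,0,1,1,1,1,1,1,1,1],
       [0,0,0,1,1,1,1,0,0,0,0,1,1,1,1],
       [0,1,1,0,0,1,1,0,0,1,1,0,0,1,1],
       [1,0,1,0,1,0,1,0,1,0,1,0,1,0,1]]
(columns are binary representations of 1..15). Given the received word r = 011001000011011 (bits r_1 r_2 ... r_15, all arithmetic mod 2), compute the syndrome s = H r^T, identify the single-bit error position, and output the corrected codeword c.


s = (0, 0, 0, 1)^T, error position = 1, corrected codeword c = 111001000011011

Compute s = H r^T mod 2 one row at a time:
  s_1 = 0 + 0 + 0 + 1 + 1 + 0 + 1 + 1 = 4 ≡ 0 (mod 2).
  s_2 = 0 + 0 + 1 + 0 + 1 + 0 + 1 + 1 = 4 ≡ 0 (mod 2).
  s_3 = 1 + 1 + 1 + 0 + 0 + 1 + 1 + 1 = 6 ≡ 0 (mod 2).
  s_4 = 0 + 1 + 0 + 0 + 0 + 1 + 0 + 1 = 3 ≡ 1 (mod 2).
s = (0, 0, 0, 1)^T — this equals column 1 of H (binary 0001), so error is at position 1.
Correct: flip bit 1 of r = 011001000011011 to get c = 111001000011011.


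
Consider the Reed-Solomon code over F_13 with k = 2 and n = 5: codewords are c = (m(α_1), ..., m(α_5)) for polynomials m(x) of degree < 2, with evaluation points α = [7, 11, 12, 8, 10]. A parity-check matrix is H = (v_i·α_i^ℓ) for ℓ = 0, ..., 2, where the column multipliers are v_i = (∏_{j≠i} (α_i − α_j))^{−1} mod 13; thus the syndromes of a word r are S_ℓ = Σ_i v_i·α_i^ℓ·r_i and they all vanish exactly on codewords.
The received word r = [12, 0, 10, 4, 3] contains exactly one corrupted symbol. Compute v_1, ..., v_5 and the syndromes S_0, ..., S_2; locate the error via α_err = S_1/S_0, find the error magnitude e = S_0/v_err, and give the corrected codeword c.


S = (4, 6, 9), error at position 4, error magnitude e = 8, c = [12, 0, 10, 9, 3].

Step 1: column multipliers v_i = (∏_{j≠i}(α_i − α_j))^{−1} mod 13.
  i = 1 (α = 7): (7−11)(7−12)(7−8)(7−10) = (−4)·(−5)·(−1)·(−3) = 60 ≡ 8, so v_1 = 8^{−1} = 5 (mod 13).
  i = 2 (α = 11): (11−7)(11−12)(11−8)(11−10) = 4·(−1)·3·1 = −12 ≡ 1, so v_2 = 1^{−1} = 1 (mod 13).
  i = 3 (α = 12): (12−7)(12−11)(12−8)(12−10) = 5·1·4·2 = 40 ≡ 1, so v_3 = 1^{−1} = 1 (mod 13).
  i = 4 (α = 8): (8−7)(8−11)(8−12)(8−10) = 1·(−3)·(−4)·(−2) = −24 ≡ 2, so v_4 = 2^{−1} = 7 (mod 13).
  i = 5 (α = 10): (10−7)(10−11)(10−12)(10−8) = 3·(−1)·(−2)·2 = 12 ≡ 12, so v_5 = 12^{−1} = 12 (mod 13).
  v = [5, 1, 1, 7, 12].
Step 2: syndromes of r = [12, 0, 10, 4, 3] (all sums mod 13).
  S_0 = Σ v_i r_i = 5·12 + 1·0 + 1·10 + 7·4 + 12·3 = 134 ≡ 4.
  S_1 = Σ v_i α_i r_i = 5·7·12 + 1·11·0 + 1·12·10 + 7·8·4 + 12·10·3 = 1124 ≡ 6.
  α_i^2 mod 13 = [10, 4, 1, 12, 9].
  S_2 = Σ v_i α_i^2 r_i = 5·10·12 + 1·4·0 + 1·1·10 + 7·12·4 + 12·9·3 = 1270 ≡ 9.
  S = (4, 6, 9) ≠ 0, so r is not a codeword (an error is present).
Step 3: locate the error. For a single error e at position i, S_ℓ = v_i·e·α_i^ℓ, so α_err = S_1/S_0.
  S_0^{−1} = 4^{−1} = 10 (mod 13), so α_err = 6·10 = 60 ≡ 8 = α_4. Error position i = 4.
  Consistency check: S_2/S_1 = 9·11 = 99 ≡ 8 = α_err ✓ (single-error assumption holds).
Step 4: error magnitude e = S_0/v_4 = S_0·∏_{j≠4}(α_4 − α_j) = 4·2 = 8 ≡ 8 (mod 13).
Step 5: correct position 4: c_4 = r_4 − e = 4 − 8 ≡ 9 (mod 13). Hence c = [12, 0, 10, 9, 3].
  Check: interpolating c through the α_i gives m(x) = 7 + 10·x (degree < 2) with m(α_i) = c_i for every i, so c is indeed a codeword.


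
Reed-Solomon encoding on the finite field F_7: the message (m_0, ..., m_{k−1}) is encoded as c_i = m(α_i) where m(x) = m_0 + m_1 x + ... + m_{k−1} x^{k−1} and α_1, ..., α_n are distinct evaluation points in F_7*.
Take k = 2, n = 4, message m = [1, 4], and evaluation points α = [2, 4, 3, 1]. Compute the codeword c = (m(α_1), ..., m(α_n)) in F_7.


c = [2, 3, 6, 5]

Message polynomial: m(x) = 1 + 4·x (mod 7).
For each evaluation point α_i, compute m(α_i) mod 7:
  α_1 = 2: Horner steps 4 → 2, so m(2) = 2.
  α_2 = 4: Horner steps 4 → 3, so m(4) = 3.
  α_3 = 3: Horner steps 4 → 6, so m(3) = 6.
  α_4 = 1: Horner steps 4 → 5, so m(1) = 5.
Codeword c = [2, 3, 6, 5] ∈ F_7^4.


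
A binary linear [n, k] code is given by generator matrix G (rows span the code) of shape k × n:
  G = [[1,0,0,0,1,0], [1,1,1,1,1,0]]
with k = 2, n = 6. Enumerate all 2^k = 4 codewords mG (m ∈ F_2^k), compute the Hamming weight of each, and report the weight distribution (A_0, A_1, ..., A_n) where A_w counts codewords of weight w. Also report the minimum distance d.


Weight distribution: A_0 = 1, A_2 = 1, A_3 = 1, A_5 = 1. Minimum distance d = 2.

Enumerate all 2^2 = 4 messages m ∈ F_2^2.
For each, compute codeword c = mG in F_2^6, then tally its weight.
  m = 00 → c = 000000, weight = 0.
  m = 10 → c = 100010, weight = 2.
  m = 01 → c = 111110, weight = 5.
  m = 11 → c = 011100, weight = 3.
Tally weights:
  weight 0: 1 codewords.
  weight 2: 1 codewords.
  weight 3: 1 codewords.
  weight 5: 1 codewords.
Minimum distance d = smallest w > 0 with A_w > 0 = 2.
Sanity: Σ A_w = 4 = 2^2 = 4 ✓.


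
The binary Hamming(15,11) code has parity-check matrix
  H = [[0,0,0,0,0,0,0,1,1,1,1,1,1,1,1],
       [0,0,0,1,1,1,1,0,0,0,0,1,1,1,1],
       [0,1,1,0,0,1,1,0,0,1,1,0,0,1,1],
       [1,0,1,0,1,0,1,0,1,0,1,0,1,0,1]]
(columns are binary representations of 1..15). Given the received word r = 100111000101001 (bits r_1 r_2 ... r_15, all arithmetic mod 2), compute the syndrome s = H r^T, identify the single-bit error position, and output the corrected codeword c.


s = (1, 1, 1, 1)^T, error position = 15, corrected codeword c = 100111000101000

Compute s = H r^T mod 2 one row at a time:
  s_1 = 0 + 0 + 1 + 0 + 1 + 0 + 0 + 1 = 3 ≡ 1 (mod 2).
  s_2 = 1 + 1 + 1 + 0 + 1 + 0 + 0 + 1 = 5 ≡ 1 (mod 2).
  s_3 = 0 + 0 + 1 + 0 + 1 + 0 + 0 + 1 = 3 ≡ 1 (mod 2).
  s_4 = 1 + 0 + 1 + 0 + 0 + 0 + 0 + 1 = 3 ≡ 1 (mod 2).
s = (1, 1, 1, 1)^T — this equals column 15 of H (binary 1111), so error is at position 15.
Correct: flip bit 15 of r = 100111000101001 to get c = 100111000101000.


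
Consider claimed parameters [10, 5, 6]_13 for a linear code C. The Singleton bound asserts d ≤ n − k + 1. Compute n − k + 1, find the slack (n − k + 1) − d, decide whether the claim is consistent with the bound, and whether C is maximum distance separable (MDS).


Singleton RHS = n − k + 1 = 6, slack = 0, bound satisfied, MDS.

Singleton bound: d ≤ n − k + 1.
Here n = 10, k = 5, so n − k + 1 = 6.
Given d = 6, check d ≤ 6: YES.
Slack = (n − k + 1) − d = 0.
The code is MDS (slack = 0).
Description: the claimed parameters are [10, 5, 6]_13; such a code would be MDS (meets Singleton bound).


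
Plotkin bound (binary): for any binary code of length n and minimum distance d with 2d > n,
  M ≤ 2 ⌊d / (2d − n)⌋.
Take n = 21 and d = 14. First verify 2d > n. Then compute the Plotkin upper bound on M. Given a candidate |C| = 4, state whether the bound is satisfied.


Plotkin bound M ≤ 4; given |C| = 4 ≤ bound (satisfied).

Check applicability: 2d = 28, n = 21.
2d − n = 7 > 0, so Plotkin applies.
Compute d/(2d−n) = 14/7 ≈ 2.0000.
⌊d/(2d−n)⌋ = 2.
Plotkin bound: M ≤ 2·2 = 4.
Given |C| = 4, check: satisfied.
This |C| is at the Plotkin bound.


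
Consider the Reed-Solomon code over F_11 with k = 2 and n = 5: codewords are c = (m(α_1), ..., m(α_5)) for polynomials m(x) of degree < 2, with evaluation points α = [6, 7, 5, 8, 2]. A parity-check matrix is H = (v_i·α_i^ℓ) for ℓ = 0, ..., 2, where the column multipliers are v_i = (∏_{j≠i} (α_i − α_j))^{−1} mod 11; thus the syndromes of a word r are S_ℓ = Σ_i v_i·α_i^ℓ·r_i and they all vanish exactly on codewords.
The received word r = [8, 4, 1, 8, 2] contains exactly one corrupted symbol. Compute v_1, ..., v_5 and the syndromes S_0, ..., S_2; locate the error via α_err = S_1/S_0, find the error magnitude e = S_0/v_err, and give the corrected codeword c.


S = (10, 3, 2), error at position 4, error magnitude e = 8, c = [8, 4, 1, 0, 2].

Step 1: column multipliers v_i = (∏_{j≠i}(α_i − α_j))^{−1} mod 11.
  i = 1 (α = 6): (6−7)(6−5)(6−8)(6−2) = (−1)·1·(−2)·4 = 8 ≡ 8, so v_1 = 8^{−1} = 7 (mod 11).
  i = 2 (α = 7): (7−6)(7−5)(7−8)(7−2) = 1·2·(−1)·5 = −10 ≡ 1, so v_2 = 1^{−1} = 1 (mod 11).
  i = 3 (α = 5): (5−6)(5−7)(5−8)(5−2) = (−1)·(−2)·(−3)·3 = −18 ≡ 4, so v_3 = 4^{−1} = 3 (mod 11).
  i = 4 (α = 8): (8−6)(8−7)(8−5)(8−2) = 2·1·3·6 = 36 ≡ 3, so v_4 = 3^{−1} = 4 (mod 11).
  i = 5 (α = 2): (2−6)(2−7)(2−5)(2−8) = (−4)·(−5)·(−3)·(−6) = 360 ≡ 8, so v_5 = 8^{−1} = 7 (mod 11).
  v = [7, 1, 3, 4, 7].
Step 2: syndromes of r = [8, 4, 1, 8, 2] (all sums mod 11).
  S_0 = Σ v_i r_i = 7·8 + 1·4 + 3·1 + 4·8 + 7·2 = 109 ≡ 10.
  S_1 = Σ v_i α_i r_i = 7·6·8 + 1·7·4 + 3·5·1 + 4·8·8 + 7·2·2 = 663 ≡ 3.
  α_i^2 mod 11 = [3, 5, 3, 9, 4].
  S_2 = Σ v_i α_i^2 r_i = 7·3·8 + 1·5·4 + 3·3·1 + 4·9·8 + 7·4·2 = 541 ≡ 2.
  S = (10, 3, 2) ≠ 0, so r is not a codeword (an error is present).
Step 3: locate the error. For a single error e at position i, S_ℓ = v_i·e·α_i^ℓ, so α_err = S_1/S_0.
  S_0^{−1} = 10^{−1} = 10 (mod 11), so α_err = 3·10 = 30 ≡ 8 = α_4. Error position i = 4.
  Consistency check: S_2/S_1 = 2·4 = 8 ≡ 8 = α_err ✓ (single-error assumption holds).
Step 4: error magnitude e = S_0/v_4 = S_0·∏_{j≠4}(α_4 − α_j) = 10·3 = 30 ≡ 8 (mod 11).
Step 5: correct position 4: c_4 = r_4 − e = 8 − 8 ≡ 0 (mod 11). Hence c = [8, 4, 1, 0, 2].
  Check: interpolating c through the α_i gives m(x) = 10 + 7·x (degree < 2) with m(α_i) = c_i for every i, so c is indeed a codeword.


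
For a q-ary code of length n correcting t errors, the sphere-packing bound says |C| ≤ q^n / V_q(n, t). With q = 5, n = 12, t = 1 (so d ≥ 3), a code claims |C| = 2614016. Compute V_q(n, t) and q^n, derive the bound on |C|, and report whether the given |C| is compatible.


V_q(n, t) = 49, q^n = 244140625, Hamming bound = 4982461, |C| = 2614016 ≤ bound (satisfied).

Step 1: Compute V_q(n, t) = Σ_{j=0}^1 C(n, j) (q−1)^j.
  j = 0: C(12,0)·(4)^0 = 1·1 = 1.
  j = 1: C(12,1)·(4)^1 = 12·4 = 48.
  V_q(n, t) = 1 + 48 = 49.
Step 2: q^n = 5^12 = 244140625.
Step 3: Hamming bound ⌊q^n / V_q(n,t)⌋ = ⌊244140625/49⌋ = 4982461.
Step 4: Compare |C| = 2614016 to 4982461: satisfied.
The claimed |C| lies below the Hamming bound.


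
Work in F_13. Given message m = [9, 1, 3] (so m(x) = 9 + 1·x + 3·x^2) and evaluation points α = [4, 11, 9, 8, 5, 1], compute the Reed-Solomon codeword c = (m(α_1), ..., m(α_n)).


c = [9, 6, 1, 1, 11, 0]

Message polynomial: m(x) = 9 + 1·x + 3·x^2 (mod 13).
For each evaluation point α_i, compute m(α_i) mod 13:
  α_1 = 4: Horner steps 3 → 0 → 9, so m(4) = 9.
  α_2 = 11: Horner steps 3 → 8 → 6, so m(11) = 6.
  α_3 = 9: Horner steps 3 → 2 → 1, so m(9) = 1.
  α_4 = 8: Horner steps 3 → 12 → 1, so m(8) = 1.
  α_5 = 5: Horner steps 3 → 3 → 11, so m(5) = 11.
  α_6 = 1: Horner steps 3 → 4 → 0, so m(1) = 0.
Codeword c = [9, 6, 1, 1, 11, 0] ∈ F_13^6.


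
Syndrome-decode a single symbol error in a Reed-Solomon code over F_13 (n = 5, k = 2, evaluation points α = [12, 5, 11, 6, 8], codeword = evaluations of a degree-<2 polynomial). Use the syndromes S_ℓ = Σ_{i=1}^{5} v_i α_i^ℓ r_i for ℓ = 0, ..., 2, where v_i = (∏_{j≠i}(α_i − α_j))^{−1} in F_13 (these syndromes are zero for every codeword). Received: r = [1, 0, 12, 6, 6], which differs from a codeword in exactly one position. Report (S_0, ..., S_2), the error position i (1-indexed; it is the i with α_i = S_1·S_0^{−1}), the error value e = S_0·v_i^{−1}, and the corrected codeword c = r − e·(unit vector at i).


S = (6, 10, 8), error at position 4, error magnitude e = 4, c = [1, 0, 12, 2, 6].

Step 1: column multipliers v_i = (∏_{j≠i}(α_i − α_j))^{−1} mod 13.
  i = 1 (α = 12): (12−5)(12−11)(12−6)(12−8) = 7·1·6·4 = 168 ≡ 12, so v_1 = 12^{−1} = 12 (mod 13).
  i = 2 (α = 5): (5−12)(5−11)(5−6)(5−8) = (−7)·(−6)·(−1)·(−3) = 126 ≡ 9, so v_2 = 9^{−1} = 3 (mod 13).
  i = 3 (α = 11): (11−12)(11−5)(11−6)(11−8) = (−1)·6·5·3 = −90 ≡ 1, so v_3 = 1^{−1} = 1 (mod 13).
  i = 4 (α = 6): (6−12)(6−5)(6−11)(6−8) = (−6)·1·(−5)·(−2) = −60 ≡ 5, so v_4 = 5^{−1} = 8 (mod 13).
  i = 5 (α = 8): (8−12)(8−5)(8−11)(8−6) = (−4)·3·(−3)·2 = 72 ≡ 7, so v_5 = 7^{−1} = 2 (mod 13).
  v = [12, 3, 1, 8, 2].
Step 2: syndromes of r = [1, 0, 12, 6, 6] (all sums mod 13).
  S_0 = Σ v_i r_i = 12·1 + 3·0 + 1·12 + 8·6 + 2·6 = 84 ≡ 6.
  S_1 = Σ v_i α_i r_i = 12·12·1 + 3·5·0 + 1·11·12 + 8·6·6 + 2·8·6 = 660 ≡ 10.
  α_i^2 mod 13 = [1, 12, 4, 10, 12].
  S_2 = Σ v_i α_i^2 r_i = 12·1·1 + 3·12·0 + 1·4·12 + 8·10·6 + 2·12·6 = 684 ≡ 8.
  S = (6, 10, 8) ≠ 0, so r is not a codeword (an error is present).
Step 3: locate the error. For a single error e at position i, S_ℓ = v_i·e·α_i^ℓ, so α_err = S_1/S_0.
  S_0^{−1} = 6^{−1} = 11 (mod 13), so α_err = 10·11 = 110 ≡ 6 = α_4. Error position i = 4.
  Consistency check: S_2/S_1 = 8·4 = 32 ≡ 6 = α_err ✓ (single-error assumption holds).
Step 4: error magnitude e = S_0/v_4 = S_0·∏_{j≠4}(α_4 − α_j) = 6·5 = 30 ≡ 4 (mod 13).
Step 5: correct position 4: c_4 = r_4 − e = 6 − 4 ≡ 2 (mod 13). Hence c = [1, 0, 12, 2, 6].
  Check: interpolating c through the α_i gives m(x) = 3 + 2·x (degree < 2) with m(α_i) = c_i for every i, so c is indeed a codeword.


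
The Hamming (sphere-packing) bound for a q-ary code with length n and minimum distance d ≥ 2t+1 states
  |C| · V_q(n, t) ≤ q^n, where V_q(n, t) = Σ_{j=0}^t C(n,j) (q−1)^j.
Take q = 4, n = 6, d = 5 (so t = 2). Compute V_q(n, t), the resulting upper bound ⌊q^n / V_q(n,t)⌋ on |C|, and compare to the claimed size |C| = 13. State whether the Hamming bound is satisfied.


V_q(n, t) = 154, q^n = 4096, Hamming bound = 26, |C| = 13 ≤ bound (satisfied).

Step 1: Compute V_q(n, t) = Σ_{j=0}^2 C(n, j) (q−1)^j.
  j = 0: C(6,0)·(3)^0 = 1·1 = 1.
  j = 1: C(6,1)·(3)^1 = 6·3 = 18.
  j = 2: C(6,2)·(3)^2 = 15·9 = 135.
  V_q(n, t) = 1 + 18 + 135 = 154.
Step 2: q^n = 4^6 = 4096.
Step 3: Hamming bound ⌊q^n / V_q(n,t)⌋ = ⌊4096/154⌋ = 26.
Step 4: Compare |C| = 13 to 26: satisfied.
The claimed |C| lies below the Hamming bound.


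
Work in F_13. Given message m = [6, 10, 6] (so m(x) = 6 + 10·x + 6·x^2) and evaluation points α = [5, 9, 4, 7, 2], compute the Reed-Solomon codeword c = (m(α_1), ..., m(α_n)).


c = [11, 10, 12, 6, 11]

Message polynomial: m(x) = 6 + 10·x + 6·x^2 (mod 13).
For each evaluation point α_i, compute m(α_i) mod 13:
  α_1 = 5: Horner steps 6 → 1 → 11, so m(5) = 11.
  α_2 = 9: Horner steps 6 → 12 → 10, so m(9) = 10.
  α_3 = 4: Horner steps 6 → 8 → 12, so m(4) = 12.
  α_4 = 7: Horner steps 6 → 0 → 6, so m(7) = 6.
  α_5 = 2: Horner steps 6 → 9 → 11, so m(2) = 11.
Codeword c = [11, 10, 12, 6, 11] ∈ F_13^5.


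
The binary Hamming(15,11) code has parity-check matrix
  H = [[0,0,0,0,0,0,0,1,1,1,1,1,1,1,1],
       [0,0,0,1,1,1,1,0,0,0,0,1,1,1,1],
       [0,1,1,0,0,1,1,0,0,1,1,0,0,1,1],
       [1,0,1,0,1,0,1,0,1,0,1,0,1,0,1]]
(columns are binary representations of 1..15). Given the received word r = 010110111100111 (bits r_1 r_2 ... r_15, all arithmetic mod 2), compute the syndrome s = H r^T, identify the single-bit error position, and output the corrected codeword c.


s = (0, 0, 1, 1)^T, error position = 3, corrected codeword c = 011110111100111

Compute s = H r^T mod 2 one row at a time:
  s_1 = 1 + 1 + 1 + 0 + 0 + 1 + 1 + 1 = 6 ≡ 0 (mod 2).
  s_2 = 1 + 1 + 0 + 1 + 0 + 1 + 1 + 1 = 6 ≡ 0 (mod 2).
  s_3 = 1 + 0 + 0 + 1 + 1 + 0 + 1 + 1 = 5 ≡ 1 (mod 2).
  s_4 = 0 + 0 + 1 + 1 + 1 + 0 + 1 + 1 = 5 ≡ 1 (mod 2).
s = (0, 0, 1, 1)^T — this equals column 3 of H (binary 0011), so error is at position 3.
Correct: flip bit 3 of r = 010110111100111 to get c = 011110111100111.


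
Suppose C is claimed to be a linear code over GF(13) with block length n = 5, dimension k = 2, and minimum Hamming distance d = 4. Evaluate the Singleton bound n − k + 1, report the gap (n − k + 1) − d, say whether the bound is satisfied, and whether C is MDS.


Singleton RHS = n − k + 1 = 4, slack = 0, bound satisfied, MDS.

Singleton bound: d ≤ n − k + 1.
Here n = 5, k = 2, so n − k + 1 = 4.
Given d = 4, check d ≤ 4: YES.
Slack = (n − k + 1) − d = 0.
The code is MDS (slack = 0).
Description: the claimed parameters are [5, 2, 4]_13; such a code would be MDS (meets Singleton bound).


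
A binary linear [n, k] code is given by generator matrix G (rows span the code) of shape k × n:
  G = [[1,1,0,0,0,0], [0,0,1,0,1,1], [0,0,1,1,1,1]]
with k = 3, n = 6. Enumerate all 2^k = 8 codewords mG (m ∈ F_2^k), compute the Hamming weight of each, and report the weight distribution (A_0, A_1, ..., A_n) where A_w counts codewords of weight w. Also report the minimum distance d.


Weight distribution: A_0 = 1, A_1 = 1, A_2 = 1, A_3 = 2, A_4 = 1, A_5 = 1, A_6 = 1. Minimum distance d = 1.

Enumerate all 2^3 = 8 messages m ∈ F_2^3.
For each, compute codeword c = mG in F_2^6, then tally its weight.
  m = 000 → c = 000000, weight = 0.
  m = 100 → c = 110000, weight = 2.
  m = 010 → c = 001011, weight = 3.
  m = 110 → c = 111011, weight = 5.
  m = 001 → c = 001111, weight = 4.
  m = 101 → c = 111111, weight = 6.
  m = 011 → c = 000100, weight = 1.
  m = 111 → c = 110100, weight = 3.
Tally weights:
  weight 0: 1 codewords.
  weight 1: 1 codewords.
  weight 2: 1 codewords.
  weight 3: 2 codewords.
  weight 4: 1 codewords.
  weight 5: 1 codewords.
  weight 6: 1 codewords.
Minimum distance d = smallest w > 0 with A_w > 0 = 1.
Sanity: Σ A_w = 8 = 2^3 = 8 ✓.


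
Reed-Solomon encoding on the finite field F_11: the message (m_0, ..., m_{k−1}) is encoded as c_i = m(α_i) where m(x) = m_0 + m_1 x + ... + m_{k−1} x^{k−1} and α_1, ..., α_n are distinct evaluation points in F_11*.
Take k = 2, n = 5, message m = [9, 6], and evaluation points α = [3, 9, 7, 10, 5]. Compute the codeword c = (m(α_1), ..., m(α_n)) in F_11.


c = [5, 8, 7, 3, 6]

Message polynomial: m(x) = 9 + 6·x (mod 11).
For each evaluation point α_i, compute m(α_i) mod 11:
  α_1 = 3: Horner steps 6 → 5, so m(3) = 5.
  α_2 = 9: Horner steps 6 → 8, so m(9) = 8.
  α_3 = 7: Horner steps 6 → 7, so m(7) = 7.
  α_4 = 10: Horner steps 6 → 3, so m(10) = 3.
  α_5 = 5: Horner steps 6 → 6, so m(5) = 6.
Codeword c = [5, 8, 7, 3, 6] ∈ F_11^5.


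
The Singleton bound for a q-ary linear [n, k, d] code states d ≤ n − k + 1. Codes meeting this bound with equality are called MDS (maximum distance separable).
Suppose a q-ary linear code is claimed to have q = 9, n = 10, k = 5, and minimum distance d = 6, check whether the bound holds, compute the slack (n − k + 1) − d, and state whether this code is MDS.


Singleton RHS = n − k + 1 = 6, slack = 0, bound satisfied, MDS.

Singleton bound: d ≤ n − k + 1.
Here n = 10, k = 5, so n − k + 1 = 6.
Given d = 6, check d ≤ 6: YES.
Slack = (n − k + 1) − d = 0.
The code is MDS (slack = 0).
Description: the claimed parameters are [10, 5, 6]_9; such a code would be MDS (meets Singleton bound).


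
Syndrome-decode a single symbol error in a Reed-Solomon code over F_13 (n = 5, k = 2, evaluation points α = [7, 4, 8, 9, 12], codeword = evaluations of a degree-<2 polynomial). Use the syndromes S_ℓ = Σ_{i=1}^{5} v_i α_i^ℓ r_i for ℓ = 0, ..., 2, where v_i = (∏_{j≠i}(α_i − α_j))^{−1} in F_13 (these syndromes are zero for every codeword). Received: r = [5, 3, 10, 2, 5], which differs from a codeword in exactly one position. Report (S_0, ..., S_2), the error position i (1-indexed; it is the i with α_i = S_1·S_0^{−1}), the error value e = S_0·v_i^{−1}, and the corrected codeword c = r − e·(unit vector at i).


S = (12, 1, 12), error at position 5, error magnitude e = 1, c = [5, 3, 10, 2, 4].

Step 1: column multipliers v_i = (∏_{j≠i}(α_i − α_j))^{−1} mod 13.
  i = 1 (α = 7): (7−4)(7−8)(7−9)(7−12) = 3·(−1)·(−2)·(−5) = −30 ≡ 9, so v_1 = 9^{−1} = 3 (mod 13).
  i = 2 (α = 4): (4−7)(4−8)(4−9)(4−12) = (−3)·(−4)·(−5)·(−8) = 480 ≡ 12, so v_2 = 12^{−1} = 12 (mod 13).
  i = 3 (α = 8): (8−7)(8−4)(8−9)(8−12) = 1·4·(−1)·(−4) = 16 ≡ 3, so v_3 = 3^{−1} = 9 (mod 13).
  i = 4 (α = 9): (9−7)(9−4)(9−8)(9−12) = 2·5·1·(−3) = −30 ≡ 9, so v_4 = 9^{−1} = 3 (mod 13).
  i = 5 (α = 12): (12−7)(12−4)(12−8)(12−9) = 5·8·4·3 = 480 ≡ 12, so v_5 = 12^{−1} = 12 (mod 13).
  v = [3, 12, 9, 3, 12].
Step 2: syndromes of r = [5, 3, 10, 2, 5] (all sums mod 13).
  S_0 = Σ v_i r_i = 3·5 + 12·3 + 9·10 + 3·2 + 12·5 = 207 ≡ 12.
  S_1 = Σ v_i α_i r_i = 3·7·5 + 12·4·3 + 9·8·10 + 3·9·2 + 12·12·5 = 1743 ≡ 1.
  α_i^2 mod 13 = [10, 3, 12, 3, 1].
  S_2 = Σ v_i α_i^2 r_i = 3·10·5 + 12·3·3 + 9·12·10 + 3·3·2 + 12·1·5 = 1416 ≡ 12.
  S = (12, 1, 12) ≠ 0, so r is not a codeword (an error is present).
Step 3: locate the error. For a single error e at position i, S_ℓ = v_i·e·α_i^ℓ, so α_err = S_1/S_0.
  S_0^{−1} = 12^{−1} = 12 (mod 13), so α_err = 1·12 = 12 ≡ 12 = α_5. Error position i = 5.
  Consistency check: S_2/S_1 = 12·1 = 12 ≡ 12 = α_err ✓ (single-error assumption holds).
Step 4: error magnitude e = S_0/v_5 = S_0·∏_{j≠5}(α_5 − α_j) = 12·12 = 144 ≡ 1 (mod 13).
Step 5: correct position 5: c_5 = r_5 − e = 5 − 1 ≡ 4 (mod 13). Hence c = [5, 3, 10, 2, 4].
  Check: interpolating c through the α_i gives m(x) = 9 + 5·x (degree < 2) with m(α_i) = c_i for every i, so c is indeed a codeword.


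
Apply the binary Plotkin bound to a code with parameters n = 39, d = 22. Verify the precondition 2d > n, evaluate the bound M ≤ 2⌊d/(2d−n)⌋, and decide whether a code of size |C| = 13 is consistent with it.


Plotkin bound M ≤ 8; given |C| = 13 > bound (violated).

Check applicability: 2d = 44, n = 39.
2d − n = 5 > 0, so Plotkin applies.
Compute d/(2d−n) = 22/5 ≈ 4.4000.
⌊d/(2d−n)⌋ = 4.
Plotkin bound: M ≤ 2·4 = 8.
Given |C| = 13, check: VIOLATED.
This |C| is above the Plotkin bound, so no binary code with n = 39, d = 22 and 13 codewords exists.


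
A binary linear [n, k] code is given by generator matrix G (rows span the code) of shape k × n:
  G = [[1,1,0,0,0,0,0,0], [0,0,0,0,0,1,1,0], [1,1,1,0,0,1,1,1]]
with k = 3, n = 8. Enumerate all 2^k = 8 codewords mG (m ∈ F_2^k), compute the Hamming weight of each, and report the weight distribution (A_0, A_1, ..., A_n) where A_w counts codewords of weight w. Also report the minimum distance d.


Weight distribution: A_0 = 1, A_2 = 3, A_4 = 3, A_6 = 1. Minimum distance d = 2.

Enumerate all 2^3 = 8 messages m ∈ F_2^3.
For each, compute codeword c = mG in F_2^8, then tally its weight.
  m = 000 → c = 00000000, weight = 0.
  m = 100 → c = 11000000, weight = 2.
  m = 010 → c = 00000110, weight = 2.
  m = 110 → c = 11000110, weight = 4.
  m = 001 → c = 11100111, weight = 6.
  m = 101 → c = 00100111, weight = 4.
  m = 011 → c = 11100001, weight = 4.
  m = 111 → c = 00100001, weight = 2.
Tally weights:
  weight 0: 1 codewords.
  weight 2: 3 codewords.
  weight 4: 3 codewords.
  weight 6: 1 codewords.
Minimum distance d = smallest w > 0 with A_w > 0 = 2.
Sanity: Σ A_w = 8 = 2^3 = 8 ✓.


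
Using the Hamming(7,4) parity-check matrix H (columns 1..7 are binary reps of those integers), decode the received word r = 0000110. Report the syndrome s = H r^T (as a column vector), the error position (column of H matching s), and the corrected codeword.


s = (0, 1, 1)^T, error position = 3, corrected codeword c = 0010110

Compute s = H r^T mod 2 one row at a time:
  s_1 = 0 + 1 + 1 + 0 = 2 ≡ 0 (mod 2).
  s_2 = 0 + 0 + 1 + 0 = 1 ≡ 1 (mod 2).
  s_3 = 0 + 0 + 1 + 0 = 1 ≡ 1 (mod 2).
s = (0, 1, 1)^T — this equals column 3 of H (binary 011), so error is at position 3.
Correct: flip bit 3 of r = 0000110 to get c = 0010110.
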